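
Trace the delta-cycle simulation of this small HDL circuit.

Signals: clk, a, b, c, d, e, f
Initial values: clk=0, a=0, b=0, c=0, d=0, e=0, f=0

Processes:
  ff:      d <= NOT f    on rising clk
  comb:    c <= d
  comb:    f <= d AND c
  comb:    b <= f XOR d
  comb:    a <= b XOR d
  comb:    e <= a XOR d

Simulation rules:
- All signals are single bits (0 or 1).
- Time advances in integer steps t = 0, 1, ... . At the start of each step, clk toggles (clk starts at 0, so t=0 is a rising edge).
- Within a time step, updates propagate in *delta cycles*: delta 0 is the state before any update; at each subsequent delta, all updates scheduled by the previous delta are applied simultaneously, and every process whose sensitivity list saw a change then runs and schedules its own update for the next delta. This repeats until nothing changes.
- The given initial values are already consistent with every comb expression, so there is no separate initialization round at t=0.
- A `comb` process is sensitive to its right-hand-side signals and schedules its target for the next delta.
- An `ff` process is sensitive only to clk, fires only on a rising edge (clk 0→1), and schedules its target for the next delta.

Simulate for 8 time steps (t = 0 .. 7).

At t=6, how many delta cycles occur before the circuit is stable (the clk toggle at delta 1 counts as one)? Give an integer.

6

t=0 Δ0: f=0 b=0 d=0 a=0 clk=0 c=0 e=0
  Δ1: clk:0→1
  Δ2: d:0→1
  Δ3: b:0→1, a:0→1, c:0→1, e:0→1
  Δ4: f:0→1, a:1→0, e:1→0
  Δ5: b:1→0, e:0→1
  Δ6: a:0→1
  Δ7: e:1→0
  (7Δ to stable)
t=1 Δ0: f=1 b=0 d=1 a=1 clk=1 c=1 e=0
  Δ1: clk:1→0
  (1Δ to stable)
t=2 Δ0: f=1 b=0 d=1 a=1 clk=0 c=1 e=0
  Δ1: clk:0→1
  Δ2: d:1→0
  Δ3: f:1→0, b:0→1, a:1→0, c:1→0, e:0→1
  Δ4: b:1→0, a:0→1, e:1→0
  Δ5: a:1→0, e:0→1
  Δ6: e:1→0
  (6Δ to stable)
t=3 Δ0: f=0 b=0 d=0 a=0 clk=1 c=0 e=0
  Δ1: clk:1→0
  (1Δ to stable)
t=4 Δ0: f=0 b=0 d=0 a=0 clk=0 c=0 e=0
  Δ1: clk:0→1
  Δ2: d:0→1
  Δ3: b:0→1, a:0→1, c:0→1, e:0→1
  Δ4: f:0→1, a:1→0, e:1→0
  Δ5: b:1→0, e:0→1
  Δ6: a:0→1
  Δ7: e:1→0
  (7Δ to stable)
t=5 Δ0: f=1 b=0 d=1 a=1 clk=1 c=1 e=0
  Δ1: clk:1→0
  (1Δ to stable)
t=6 Δ0: f=1 b=0 d=1 a=1 clk=0 c=1 e=0
  Δ1: clk:0→1
  Δ2: d:1→0
  Δ3: f:1→0, b:0→1, a:1→0, c:1→0, e:0→1
  Δ4: b:1→0, a:0→1, e:1→0
  Δ5: a:1→0, e:0→1
  Δ6: e:1→0
  (6Δ to stable)
t=7 Δ0: f=0 b=0 d=0 a=0 clk=1 c=0 e=0
  Δ1: clk:1→0
  (1Δ to stable)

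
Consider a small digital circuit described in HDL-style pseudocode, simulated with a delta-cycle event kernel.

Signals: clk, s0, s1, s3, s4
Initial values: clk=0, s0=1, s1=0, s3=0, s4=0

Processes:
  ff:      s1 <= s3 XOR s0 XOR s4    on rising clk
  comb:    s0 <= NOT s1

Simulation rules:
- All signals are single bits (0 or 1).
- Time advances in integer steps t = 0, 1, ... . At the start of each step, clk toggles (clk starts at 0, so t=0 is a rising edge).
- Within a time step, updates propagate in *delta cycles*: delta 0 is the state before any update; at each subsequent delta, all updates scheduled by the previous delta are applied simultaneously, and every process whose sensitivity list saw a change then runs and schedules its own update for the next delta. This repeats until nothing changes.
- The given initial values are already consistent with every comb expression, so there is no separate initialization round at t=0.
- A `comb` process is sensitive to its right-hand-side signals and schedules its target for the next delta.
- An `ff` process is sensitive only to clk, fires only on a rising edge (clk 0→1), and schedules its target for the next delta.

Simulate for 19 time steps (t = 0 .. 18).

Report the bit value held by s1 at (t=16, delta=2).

1

t=0 Δ0: s1=0 s0=1 s4=0 s3=0 clk=0
  Δ1: clk:0→1
  Δ2: s1:0→1
  Δ3: s0:1→0
  (3Δ to stable)
t=1 Δ0: s1=1 s0=0 s4=0 s3=0 clk=1
  Δ1: clk:1→0
  (1Δ to stable)
t=2 Δ0: s1=1 s0=0 s4=0 s3=0 clk=0
  Δ1: clk:0→1
  Δ2: s1:1→0
  Δ3: s0:0→1
  (3Δ to stable)
t=3 Δ0: s1=0 s0=1 s4=0 s3=0 clk=1
  Δ1: clk:1→0
  (1Δ to stable)
t=4 Δ0: s1=0 s0=1 s4=0 s3=0 clk=0
  Δ1: clk:0→1
  Δ2: s1:0→1
  Δ3: s0:1→0
  (3Δ to stable)
t=5 Δ0: s1=1 s0=0 s4=0 s3=0 clk=1
  Δ1: clk:1→0
  (1Δ to stable)
t=6 Δ0: s1=1 s0=0 s4=0 s3=0 clk=0
  Δ1: clk:0→1
  Δ2: s1:1→0
  Δ3: s0:0→1
  (3Δ to stable)
t=7 Δ0: s1=0 s0=1 s4=0 s3=0 clk=1
  Δ1: clk:1→0
  (1Δ to stable)
t=8 Δ0: s1=0 s0=1 s4=0 s3=0 clk=0
  Δ1: clk:0→1
  Δ2: s1:0→1
  Δ3: s0:1→0
  (3Δ to stable)
t=9 Δ0: s1=1 s0=0 s4=0 s3=0 clk=1
  Δ1: clk:1→0
  (1Δ to stable)
t=10 Δ0: s1=1 s0=0 s4=0 s3=0 clk=0
  Δ1: clk:0→1
  Δ2: s1:1→0
  Δ3: s0:0→1
  (3Δ to stable)
t=11 Δ0: s1=0 s0=1 s4=0 s3=0 clk=1
  Δ1: clk:1→0
  (1Δ to stable)
t=12 Δ0: s1=0 s0=1 s4=0 s3=0 clk=0
  Δ1: clk:0→1
  Δ2: s1:0→1
  Δ3: s0:1→0
  (3Δ to stable)
t=13 Δ0: s1=1 s0=0 s4=0 s3=0 clk=1
  Δ1: clk:1→0
  (1Δ to stable)
t=14 Δ0: s1=1 s0=0 s4=0 s3=0 clk=0
  Δ1: clk:0→1
  Δ2: s1:1→0
  Δ3: s0:0→1
  (3Δ to stable)
t=15 Δ0: s1=0 s0=1 s4=0 s3=0 clk=1
  Δ1: clk:1→0
  (1Δ to stable)
t=16 Δ0: s1=0 s0=1 s4=0 s3=0 clk=0
  Δ1: clk:0→1
  Δ2: s1:0→1
  Δ3: s0:1→0
  (3Δ to stable)
t=17 Δ0: s1=1 s0=0 s4=0 s3=0 clk=1
  Δ1: clk:1→0
  (1Δ to stable)
t=18 Δ0: s1=1 s0=0 s4=0 s3=0 clk=0
  Δ1: clk:0→1
  Δ2: s1:1→0
  Δ3: s0:0→1
  (3Δ to stable)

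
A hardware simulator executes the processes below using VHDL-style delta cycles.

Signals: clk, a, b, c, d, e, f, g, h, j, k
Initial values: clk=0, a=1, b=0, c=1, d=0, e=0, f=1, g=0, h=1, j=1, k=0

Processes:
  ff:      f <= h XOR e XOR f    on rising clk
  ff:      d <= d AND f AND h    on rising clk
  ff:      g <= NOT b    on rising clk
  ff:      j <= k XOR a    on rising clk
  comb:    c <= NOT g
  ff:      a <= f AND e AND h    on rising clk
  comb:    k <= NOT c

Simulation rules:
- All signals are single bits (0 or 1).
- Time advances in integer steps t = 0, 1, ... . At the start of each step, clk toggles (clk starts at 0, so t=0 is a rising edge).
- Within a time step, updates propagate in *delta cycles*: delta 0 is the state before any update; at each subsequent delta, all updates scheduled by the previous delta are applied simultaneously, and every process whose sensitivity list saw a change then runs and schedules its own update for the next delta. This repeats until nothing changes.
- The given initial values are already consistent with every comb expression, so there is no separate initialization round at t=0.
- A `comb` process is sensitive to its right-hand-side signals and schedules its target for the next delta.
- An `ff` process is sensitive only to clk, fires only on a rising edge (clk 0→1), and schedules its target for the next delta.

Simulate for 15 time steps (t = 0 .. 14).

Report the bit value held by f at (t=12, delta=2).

0

[bits: b,f,g,clk,c,h,j,a,e,d,k]
t=0: Δ0=01001111000 Δ1=01011111000 Δ2=00111110000 Δ3=00110110000 Δ4=00110110001 | 4Δ
t=1: Δ0=00110110001 Δ1=00100110001 | 1Δ
t=2: Δ0=00100110001 Δ1=00110110001 Δ2=01110110001 | 2Δ
t=3: Δ0=01110110001 Δ1=01100110001 | 1Δ
t=4: Δ0=01100110001 Δ1=01110110001 Δ2=00110110001 | 2Δ
t=5: Δ0=00110110001 Δ1=00100110001 | 1Δ
t=6: Δ0=00100110001 Δ1=00110110001 Δ2=01110110001 | 2Δ
t=7: Δ0=01110110001 Δ1=01100110001 | 1Δ
t=8: Δ0=01100110001 Δ1=01110110001 Δ2=00110110001 | 2Δ
t=9: Δ0=00110110001 Δ1=00100110001 | 1Δ
t=10: Δ0=00100110001 Δ1=00110110001 Δ2=01110110001 | 2Δ
t=11: Δ0=01110110001 Δ1=01100110001 | 1Δ
t=12: Δ0=01100110001 Δ1=01110110001 Δ2=00110110001 | 2Δ
t=13: Δ0=00110110001 Δ1=00100110001 | 1Δ
t=14: Δ0=00100110001 Δ1=00110110001 Δ2=01110110001 | 2Δ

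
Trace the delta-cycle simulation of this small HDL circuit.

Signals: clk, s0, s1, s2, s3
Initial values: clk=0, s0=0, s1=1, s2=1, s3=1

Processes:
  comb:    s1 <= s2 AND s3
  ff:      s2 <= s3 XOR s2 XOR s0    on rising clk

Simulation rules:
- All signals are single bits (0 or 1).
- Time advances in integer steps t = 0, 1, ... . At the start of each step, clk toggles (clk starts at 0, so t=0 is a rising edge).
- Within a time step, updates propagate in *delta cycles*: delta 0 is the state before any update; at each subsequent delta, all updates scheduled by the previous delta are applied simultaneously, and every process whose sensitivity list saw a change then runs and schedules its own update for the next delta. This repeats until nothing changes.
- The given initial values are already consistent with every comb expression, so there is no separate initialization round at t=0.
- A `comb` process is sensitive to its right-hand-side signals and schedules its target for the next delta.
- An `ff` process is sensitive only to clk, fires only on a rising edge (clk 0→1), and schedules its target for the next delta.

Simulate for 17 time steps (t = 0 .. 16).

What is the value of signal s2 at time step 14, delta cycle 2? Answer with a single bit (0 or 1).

t=0 Δ0: s3=1 s1=1 clk=0 s2=1 s0=0
  Δ1: clk:0→1
  Δ2: s2:1→0
  Δ3: s1:1→0
  (3Δ to stable)
t=1 Δ0: s3=1 s1=0 clk=1 s2=0 s0=0
  Δ1: clk:1→0
  (1Δ to stable)
t=2 Δ0: s3=1 s1=0 clk=0 s2=0 s0=0
  Δ1: clk:0→1
  Δ2: s2:0→1
  Δ3: s1:0→1
  (3Δ to stable)
t=3 Δ0: s3=1 s1=1 clk=1 s2=1 s0=0
  Δ1: clk:1→0
  (1Δ to stable)
t=4 Δ0: s3=1 s1=1 clk=0 s2=1 s0=0
  Δ1: clk:0→1
  Δ2: s2:1→0
  Δ3: s1:1→0
  (3Δ to stable)
t=5 Δ0: s3=1 s1=0 clk=1 s2=0 s0=0
  Δ1: clk:1→0
  (1Δ to stable)
t=6 Δ0: s3=1 s1=0 clk=0 s2=0 s0=0
  Δ1: clk:0→1
  Δ2: s2:0→1
  Δ3: s1:0→1
  (3Δ to stable)
t=7 Δ0: s3=1 s1=1 clk=1 s2=1 s0=0
  Δ1: clk:1→0
  (1Δ to stable)
t=8 Δ0: s3=1 s1=1 clk=0 s2=1 s0=0
  Δ1: clk:0→1
  Δ2: s2:1→0
  Δ3: s1:1→0
  (3Δ to stable)
t=9 Δ0: s3=1 s1=0 clk=1 s2=0 s0=0
  Δ1: clk:1→0
  (1Δ to stable)
t=10 Δ0: s3=1 s1=0 clk=0 s2=0 s0=0
  Δ1: clk:0→1
  Δ2: s2:0→1
  Δ3: s1:0→1
  (3Δ to stable)
t=11 Δ0: s3=1 s1=1 clk=1 s2=1 s0=0
  Δ1: clk:1→0
  (1Δ to stable)
t=12 Δ0: s3=1 s1=1 clk=0 s2=1 s0=0
  Δ1: clk:0→1
  Δ2: s2:1→0
  Δ3: s1:1→0
  (3Δ to stable)
t=13 Δ0: s3=1 s1=0 clk=1 s2=0 s0=0
  Δ1: clk:1→0
  (1Δ to stable)
t=14 Δ0: s3=1 s1=0 clk=0 s2=0 s0=0
  Δ1: clk:0→1
  Δ2: s2:0→1
  Δ3: s1:0→1
  (3Δ to stable)
t=15 Δ0: s3=1 s1=1 clk=1 s2=1 s0=0
  Δ1: clk:1→0
  (1Δ to stable)
t=16 Δ0: s3=1 s1=1 clk=0 s2=1 s0=0
  Δ1: clk:0→1
  Δ2: s2:1→0
  Δ3: s1:1→0
  (3Δ to stable)

1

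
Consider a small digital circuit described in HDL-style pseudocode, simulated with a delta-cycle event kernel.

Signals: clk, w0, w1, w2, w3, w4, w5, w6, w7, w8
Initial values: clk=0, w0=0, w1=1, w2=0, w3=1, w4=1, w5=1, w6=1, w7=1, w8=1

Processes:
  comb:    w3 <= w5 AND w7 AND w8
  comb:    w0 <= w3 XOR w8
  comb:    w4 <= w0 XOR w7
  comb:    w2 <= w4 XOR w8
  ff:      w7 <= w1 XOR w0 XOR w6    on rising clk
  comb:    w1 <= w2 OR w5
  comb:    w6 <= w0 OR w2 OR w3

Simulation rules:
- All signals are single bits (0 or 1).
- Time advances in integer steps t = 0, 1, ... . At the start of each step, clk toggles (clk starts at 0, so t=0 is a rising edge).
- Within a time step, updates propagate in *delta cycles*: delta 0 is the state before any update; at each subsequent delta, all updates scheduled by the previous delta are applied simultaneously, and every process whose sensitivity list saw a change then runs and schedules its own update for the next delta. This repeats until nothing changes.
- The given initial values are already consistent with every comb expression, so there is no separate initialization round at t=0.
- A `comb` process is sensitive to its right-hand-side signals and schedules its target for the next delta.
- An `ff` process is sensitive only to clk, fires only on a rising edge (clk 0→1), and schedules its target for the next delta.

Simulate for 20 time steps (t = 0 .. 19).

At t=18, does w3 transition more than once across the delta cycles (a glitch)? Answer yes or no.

no

t=0 Δ0: w2=0 w6=1 clk=0 w1=1 w5=1 w7=1 w3=1 w4=1 w0=0 w8=1
  Δ1: clk:0→1
  Δ2: w7:1→0
  Δ3: w3:1→0, w4:1→0
  Δ4: w2:0→1, w6:1→0, w0:0→1
  Δ5: w6:0→1, w4:0→1
  Δ6: w2:1→0
  (6Δ to stable)
t=1 Δ0: w2=0 w6=1 clk=1 w1=1 w5=1 w7=0 w3=0 w4=1 w0=1 w8=1
  Δ1: clk:1→0
  (1Δ to stable)
t=2 Δ0: w2=0 w6=1 clk=0 w1=1 w5=1 w7=0 w3=0 w4=1 w0=1 w8=1
  Δ1: clk:0→1
  Δ2: w7:0→1
  Δ3: w3:0→1, w4:1→0
  Δ4: w2:0→1, w0:1→0
  Δ5: w4:0→1
  Δ6: w2:1→0
  (6Δ to stable)
t=3 Δ0: w2=0 w6=1 clk=1 w1=1 w5=1 w7=1 w3=1 w4=1 w0=0 w8=1
  Δ1: clk:1→0
  (1Δ to stable)
t=4 Δ0: w2=0 w6=1 clk=0 w1=1 w5=1 w7=1 w3=1 w4=1 w0=0 w8=1
  Δ1: clk:0→1
  Δ2: w7:1→0
  Δ3: w3:1→0, w4:1→0
  Δ4: w2:0→1, w6:1→0, w0:0→1
  Δ5: w6:0→1, w4:0→1
  Δ6: w2:1→0
  (6Δ to stable)
t=5 Δ0: w2=0 w6=1 clk=1 w1=1 w5=1 w7=0 w3=0 w4=1 w0=1 w8=1
  Δ1: clk:1→0
  (1Δ to stable)
t=6 Δ0: w2=0 w6=1 clk=0 w1=1 w5=1 w7=0 w3=0 w4=1 w0=1 w8=1
  Δ1: clk:0→1
  Δ2: w7:0→1
  Δ3: w3:0→1, w4:1→0
  Δ4: w2:0→1, w0:1→0
  Δ5: w4:0→1
  Δ6: w2:1→0
  (6Δ to stable)
t=7 Δ0: w2=0 w6=1 clk=1 w1=1 w5=1 w7=1 w3=1 w4=1 w0=0 w8=1
  Δ1: clk:1→0
  (1Δ to stable)
t=8 Δ0: w2=0 w6=1 clk=0 w1=1 w5=1 w7=1 w3=1 w4=1 w0=0 w8=1
  Δ1: clk:0→1
  Δ2: w7:1→0
  Δ3: w3:1→0, w4:1→0
  Δ4: w2:0→1, w6:1→0, w0:0→1
  Δ5: w6:0→1, w4:0→1
  Δ6: w2:1→0
  (6Δ to stable)
t=9 Δ0: w2=0 w6=1 clk=1 w1=1 w5=1 w7=0 w3=0 w4=1 w0=1 w8=1
  Δ1: clk:1→0
  (1Δ to stable)
t=10 Δ0: w2=0 w6=1 clk=0 w1=1 w5=1 w7=0 w3=0 w4=1 w0=1 w8=1
  Δ1: clk:0→1
  Δ2: w7:0→1
  Δ3: w3:0→1, w4:1→0
  Δ4: w2:0→1, w0:1→0
  Δ5: w4:0→1
  Δ6: w2:1→0
  (6Δ to stable)
t=11 Δ0: w2=0 w6=1 clk=1 w1=1 w5=1 w7=1 w3=1 w4=1 w0=0 w8=1
  Δ1: clk:1→0
  (1Δ to stable)
t=12 Δ0: w2=0 w6=1 clk=0 w1=1 w5=1 w7=1 w3=1 w4=1 w0=0 w8=1
  Δ1: clk:0→1
  Δ2: w7:1→0
  Δ3: w3:1→0, w4:1→0
  Δ4: w2:0→1, w6:1→0, w0:0→1
  Δ5: w6:0→1, w4:0→1
  Δ6: w2:1→0
  (6Δ to stable)
t=13 Δ0: w2=0 w6=1 clk=1 w1=1 w5=1 w7=0 w3=0 w4=1 w0=1 w8=1
  Δ1: clk:1→0
  (1Δ to stable)
t=14 Δ0: w2=0 w6=1 clk=0 w1=1 w5=1 w7=0 w3=0 w4=1 w0=1 w8=1
  Δ1: clk:0→1
  Δ2: w7:0→1
  Δ3: w3:0→1, w4:1→0
  Δ4: w2:0→1, w0:1→0
  Δ5: w4:0→1
  Δ6: w2:1→0
  (6Δ to stable)
t=15 Δ0: w2=0 w6=1 clk=1 w1=1 w5=1 w7=1 w3=1 w4=1 w0=0 w8=1
  Δ1: clk:1→0
  (1Δ to stable)
t=16 Δ0: w2=0 w6=1 clk=0 w1=1 w5=1 w7=1 w3=1 w4=1 w0=0 w8=1
  Δ1: clk:0→1
  Δ2: w7:1→0
  Δ3: w3:1→0, w4:1→0
  Δ4: w2:0→1, w6:1→0, w0:0→1
  Δ5: w6:0→1, w4:0→1
  Δ6: w2:1→0
  (6Δ to stable)
t=17 Δ0: w2=0 w6=1 clk=1 w1=1 w5=1 w7=0 w3=0 w4=1 w0=1 w8=1
  Δ1: clk:1→0
  (1Δ to stable)
t=18 Δ0: w2=0 w6=1 clk=0 w1=1 w5=1 w7=0 w3=0 w4=1 w0=1 w8=1
  Δ1: clk:0→1
  Δ2: w7:0→1
  Δ3: w3:0→1, w4:1→0
  Δ4: w2:0→1, w0:1→0
  Δ5: w4:0→1
  Δ6: w2:1→0
  (6Δ to stable)
t=19 Δ0: w2=0 w6=1 clk=1 w1=1 w5=1 w7=1 w3=1 w4=1 w0=0 w8=1
  Δ1: clk:1→0
  (1Δ to stable)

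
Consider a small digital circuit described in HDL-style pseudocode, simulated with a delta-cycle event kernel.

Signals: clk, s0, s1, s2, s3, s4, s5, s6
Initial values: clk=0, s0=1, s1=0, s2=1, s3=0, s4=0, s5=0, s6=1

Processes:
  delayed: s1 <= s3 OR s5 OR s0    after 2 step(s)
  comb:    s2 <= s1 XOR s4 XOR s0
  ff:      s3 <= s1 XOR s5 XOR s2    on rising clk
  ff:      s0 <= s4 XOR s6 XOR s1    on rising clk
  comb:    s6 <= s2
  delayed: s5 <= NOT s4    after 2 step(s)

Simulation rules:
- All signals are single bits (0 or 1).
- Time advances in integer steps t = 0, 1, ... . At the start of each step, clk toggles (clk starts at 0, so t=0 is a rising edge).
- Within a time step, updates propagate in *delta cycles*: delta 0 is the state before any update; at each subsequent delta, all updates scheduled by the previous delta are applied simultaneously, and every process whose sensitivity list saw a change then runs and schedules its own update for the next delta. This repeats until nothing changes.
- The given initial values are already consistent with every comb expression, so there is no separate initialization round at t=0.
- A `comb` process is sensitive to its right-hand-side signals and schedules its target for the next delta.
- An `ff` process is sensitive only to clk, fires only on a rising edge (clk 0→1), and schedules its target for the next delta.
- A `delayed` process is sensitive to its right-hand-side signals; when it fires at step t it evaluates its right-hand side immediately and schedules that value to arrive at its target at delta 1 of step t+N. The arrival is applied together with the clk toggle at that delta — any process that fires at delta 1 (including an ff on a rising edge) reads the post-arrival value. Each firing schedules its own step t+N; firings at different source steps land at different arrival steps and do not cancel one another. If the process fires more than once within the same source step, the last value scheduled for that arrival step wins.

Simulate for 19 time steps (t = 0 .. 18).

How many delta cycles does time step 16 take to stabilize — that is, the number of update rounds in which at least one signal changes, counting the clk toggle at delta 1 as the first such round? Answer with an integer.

4

[bits: s4,s1,s5,s3,clk,s0,s6,s2]
t=0: Δ0=00000111 Δ1=00001111 Δ2=00011111 | 2Δ
t=1: Δ0=00011111 Δ1=00010111 | 1Δ
t=2: Δ0=00010111 Δ1=01011111 Δ2=01001010 Δ3=01001001 Δ4=01001011 | 4Δ
t=3: Δ0=01001011 Δ1=01000011 | 1Δ
t=4: Δ0=01000011 Δ1=00001011 Δ2=00011110 Δ3=00011101 Δ4=00011111 | 4Δ
t=5: Δ0=00011111 Δ1=00010111 | 1Δ
t=6: Δ0=00010111 Δ1=01011111 Δ2=01001010 Δ3=01001001 Δ4=01001011 | 4Δ
t=7: Δ0=01001011 Δ1=01000011 | 1Δ
t=8: Δ0=01000011 Δ1=00001011 Δ2=00011110 Δ3=00011101 Δ4=00011111 | 4Δ
t=9: Δ0=00011111 Δ1=00010111 | 1Δ
t=10: Δ0=00010111 Δ1=01011111 Δ2=01001010 Δ3=01001001 Δ4=01001011 | 4Δ
t=11: Δ0=01001011 Δ1=01000011 | 1Δ
t=12: Δ0=01000011 Δ1=00001011 Δ2=00011110 Δ3=00011101 Δ4=00011111 | 4Δ
t=13: Δ0=00011111 Δ1=00010111 | 1Δ
t=14: Δ0=00010111 Δ1=01011111 Δ2=01001010 Δ3=01001001 Δ4=01001011 | 4Δ
t=15: Δ0=01001011 Δ1=01000011 | 1Δ
t=16: Δ0=01000011 Δ1=00001011 Δ2=00011110 Δ3=00011101 Δ4=00011111 | 4Δ
t=17: Δ0=00011111 Δ1=00010111 | 1Δ
t=18: Δ0=00010111 Δ1=01011111 Δ2=01001010 Δ3=01001001 Δ4=01001011 | 4Δ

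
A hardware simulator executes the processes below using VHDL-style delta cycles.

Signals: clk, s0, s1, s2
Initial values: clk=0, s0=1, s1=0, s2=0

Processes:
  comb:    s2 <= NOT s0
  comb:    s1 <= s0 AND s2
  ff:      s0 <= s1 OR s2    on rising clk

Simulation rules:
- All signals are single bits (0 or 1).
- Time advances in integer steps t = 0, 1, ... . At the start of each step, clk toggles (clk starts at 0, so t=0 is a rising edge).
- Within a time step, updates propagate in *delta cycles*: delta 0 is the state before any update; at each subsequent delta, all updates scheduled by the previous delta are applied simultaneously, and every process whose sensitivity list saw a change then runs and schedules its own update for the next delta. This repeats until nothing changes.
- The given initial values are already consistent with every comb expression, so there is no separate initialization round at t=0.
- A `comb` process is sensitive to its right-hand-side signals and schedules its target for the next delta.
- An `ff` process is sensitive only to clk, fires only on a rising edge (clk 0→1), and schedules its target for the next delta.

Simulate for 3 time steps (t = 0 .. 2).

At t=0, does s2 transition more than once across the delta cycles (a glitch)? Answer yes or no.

no

[bits: clk,s2,s0,s1]
t=0: Δ0=0010 Δ1=1010 Δ2=1000 Δ3=1100 | 3Δ
t=1: Δ0=1100 Δ1=0100 | 1Δ
t=2: Δ0=0100 Δ1=1100 Δ2=1110 Δ3=1011 Δ4=1010 | 4Δ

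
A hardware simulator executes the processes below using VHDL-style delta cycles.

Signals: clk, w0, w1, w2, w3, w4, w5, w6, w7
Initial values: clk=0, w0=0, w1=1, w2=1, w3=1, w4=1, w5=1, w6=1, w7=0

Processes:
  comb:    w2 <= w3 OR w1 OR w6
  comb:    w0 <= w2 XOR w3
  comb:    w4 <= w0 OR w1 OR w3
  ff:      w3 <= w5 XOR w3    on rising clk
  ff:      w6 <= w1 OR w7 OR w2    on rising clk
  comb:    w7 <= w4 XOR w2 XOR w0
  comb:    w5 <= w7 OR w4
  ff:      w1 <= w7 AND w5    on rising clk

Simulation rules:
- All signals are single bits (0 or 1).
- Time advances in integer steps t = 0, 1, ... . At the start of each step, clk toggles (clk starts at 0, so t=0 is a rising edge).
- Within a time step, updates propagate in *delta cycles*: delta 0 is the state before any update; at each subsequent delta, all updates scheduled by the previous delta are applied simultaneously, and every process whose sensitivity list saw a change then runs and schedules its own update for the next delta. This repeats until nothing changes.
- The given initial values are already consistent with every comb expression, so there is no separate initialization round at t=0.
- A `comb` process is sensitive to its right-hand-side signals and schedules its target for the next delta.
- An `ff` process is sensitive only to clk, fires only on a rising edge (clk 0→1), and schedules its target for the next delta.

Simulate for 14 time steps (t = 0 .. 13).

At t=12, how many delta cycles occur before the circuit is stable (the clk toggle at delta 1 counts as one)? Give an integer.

5

t=0 Δ0: w7=0 w0=0 w3=1 clk=0 w1=1 w6=1 w4=1 w5=1 w2=1
  Δ1: clk:0→1
  Δ2: w3:1→0, w1:1→0
  Δ3: w0:0→1, w4:1→0
  Δ4: w4:0→1, w5:1→0
  Δ5: w7:0→1, w5:0→1
  (5Δ to stable)
t=1 Δ0: w7=1 w0=1 w3=0 clk=1 w1=0 w6=1 w4=1 w5=1 w2=1
  Δ1: clk:1→0
  (1Δ to stable)
t=2 Δ0: w7=1 w0=1 w3=0 clk=0 w1=0 w6=1 w4=1 w5=1 w2=1
  Δ1: clk:0→1
  Δ2: w3:0→1, w1:0→1
  Δ3: w0:1→0
  Δ4: w7:1→0
  (4Δ to stable)
t=3 Δ0: w7=0 w0=0 w3=1 clk=1 w1=1 w6=1 w4=1 w5=1 w2=1
  Δ1: clk:1→0
  (1Δ to stable)
t=4 Δ0: w7=0 w0=0 w3=1 clk=0 w1=1 w6=1 w4=1 w5=1 w2=1
  Δ1: clk:0→1
  Δ2: w3:1→0, w1:1→0
  Δ3: w0:0→1, w4:1→0
  Δ4: w4:0→1, w5:1→0
  Δ5: w7:0→1, w5:0→1
  (5Δ to stable)
t=5 Δ0: w7=1 w0=1 w3=0 clk=1 w1=0 w6=1 w4=1 w5=1 w2=1
  Δ1: clk:1→0
  (1Δ to stable)
t=6 Δ0: w7=1 w0=1 w3=0 clk=0 w1=0 w6=1 w4=1 w5=1 w2=1
  Δ1: clk:0→1
  Δ2: w3:0→1, w1:0→1
  Δ3: w0:1→0
  Δ4: w7:1→0
  (4Δ to stable)
t=7 Δ0: w7=0 w0=0 w3=1 clk=1 w1=1 w6=1 w4=1 w5=1 w2=1
  Δ1: clk:1→0
  (1Δ to stable)
t=8 Δ0: w7=0 w0=0 w3=1 clk=0 w1=1 w6=1 w4=1 w5=1 w2=1
  Δ1: clk:0→1
  Δ2: w3:1→0, w1:1→0
  Δ3: w0:0→1, w4:1→0
  Δ4: w4:0→1, w5:1→0
  Δ5: w7:0→1, w5:0→1
  (5Δ to stable)
t=9 Δ0: w7=1 w0=1 w3=0 clk=1 w1=0 w6=1 w4=1 w5=1 w2=1
  Δ1: clk:1→0
  (1Δ to stable)
t=10 Δ0: w7=1 w0=1 w3=0 clk=0 w1=0 w6=1 w4=1 w5=1 w2=1
  Δ1: clk:0→1
  Δ2: w3:0→1, w1:0→1
  Δ3: w0:1→0
  Δ4: w7:1→0
  (4Δ to stable)
t=11 Δ0: w7=0 w0=0 w3=1 clk=1 w1=1 w6=1 w4=1 w5=1 w2=1
  Δ1: clk:1→0
  (1Δ to stable)
t=12 Δ0: w7=0 w0=0 w3=1 clk=0 w1=1 w6=1 w4=1 w5=1 w2=1
  Δ1: clk:0→1
  Δ2: w3:1→0, w1:1→0
  Δ3: w0:0→1, w4:1→0
  Δ4: w4:0→1, w5:1→0
  Δ5: w7:0→1, w5:0→1
  (5Δ to stable)
t=13 Δ0: w7=1 w0=1 w3=0 clk=1 w1=0 w6=1 w4=1 w5=1 w2=1
  Δ1: clk:1→0
  (1Δ to stable)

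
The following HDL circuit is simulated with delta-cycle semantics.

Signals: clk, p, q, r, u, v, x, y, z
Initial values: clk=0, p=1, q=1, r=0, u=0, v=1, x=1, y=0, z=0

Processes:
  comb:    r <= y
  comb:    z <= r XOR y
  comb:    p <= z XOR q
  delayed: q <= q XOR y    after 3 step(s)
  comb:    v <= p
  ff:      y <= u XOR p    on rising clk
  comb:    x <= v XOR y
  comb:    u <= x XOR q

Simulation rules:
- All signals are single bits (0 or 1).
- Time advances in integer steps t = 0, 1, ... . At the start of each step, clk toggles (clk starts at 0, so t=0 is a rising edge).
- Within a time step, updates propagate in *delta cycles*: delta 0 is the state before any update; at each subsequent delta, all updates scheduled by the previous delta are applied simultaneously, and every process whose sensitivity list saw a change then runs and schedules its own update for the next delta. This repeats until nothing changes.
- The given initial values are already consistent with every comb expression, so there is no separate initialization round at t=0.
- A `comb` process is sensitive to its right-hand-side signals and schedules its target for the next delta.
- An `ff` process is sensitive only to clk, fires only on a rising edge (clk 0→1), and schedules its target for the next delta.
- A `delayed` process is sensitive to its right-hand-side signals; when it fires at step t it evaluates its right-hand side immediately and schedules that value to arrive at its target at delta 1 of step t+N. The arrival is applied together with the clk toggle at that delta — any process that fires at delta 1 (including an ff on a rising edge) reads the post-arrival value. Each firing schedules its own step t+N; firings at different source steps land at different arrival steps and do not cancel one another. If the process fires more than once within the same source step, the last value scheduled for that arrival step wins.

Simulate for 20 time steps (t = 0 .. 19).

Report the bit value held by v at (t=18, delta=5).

0

t=0 Δ0: y=0 v=1 q=1 r=0 u=0 p=1 z=0 x=1 clk=0
  Δ1: clk:0→1
  Δ2: y:0→1
  Δ3: r:0→1, z:0→1, x:1→0
  Δ4: u:0→1, p:1→0, z:1→0
  Δ5: v:1→0, p:0→1
  Δ6: v:0→1, x:0→1
  Δ7: u:1→0, x:1→0
  Δ8: u:0→1
  (8Δ to stable)
t=1 Δ0: y=1 v=1 q=1 r=1 u=1 p=1 z=0 x=0 clk=1
  Δ1: clk:1→0
  (1Δ to stable)
t=2 Δ0: y=1 v=1 q=1 r=1 u=1 p=1 z=0 x=0 clk=0
  Δ1: clk:0→1
  Δ2: y:1→0
  Δ3: r:1→0, z:0→1, x:0→1
  Δ4: u:1→0, p:1→0, z:1→0
  Δ5: v:1→0, p:0→1
  Δ6: v:0→1, x:1→0
  Δ7: u:0→1, x:0→1
  Δ8: u:1→0
  (8Δ to stable)
t=3 Δ0: y=0 v=1 q=1 r=0 u=0 p=1 z=0 x=1 clk=1
  Δ1: q:1→0, clk:1→0
  Δ2: u:0→1, p:1→0
  Δ3: v:1→0
  Δ4: x:1→0
  Δ5: u:1→0
  (5Δ to stable)
t=4 Δ0: y=0 v=0 q=0 r=0 u=0 p=0 z=0 x=0 clk=0
  Δ1: clk:0→1
  (1Δ to stable)
t=5 Δ0: y=0 v=0 q=0 r=0 u=0 p=0 z=0 x=0 clk=1
  Δ1: q:0→1, clk:1→0
  Δ2: u:0→1, p:0→1
  Δ3: v:0→1
  Δ4: x:0→1
  Δ5: u:1→0
  (5Δ to stable)
t=6 Δ0: y=0 v=1 q=1 r=0 u=0 p=1 z=0 x=1 clk=0
  Δ1: q:1→0, clk:0→1
  Δ2: y:0→1, u:0→1, p:1→0
  Δ3: v:1→0, r:0→1, z:0→1, x:1→0
  Δ4: u:1→0, p:0→1, z:1→0, x:0→1
  Δ5: v:0→1, u:0→1, p:1→0
  Δ6: v:1→0, x:1→0
  Δ7: u:1→0, x:0→1
  Δ8: u:0→1
  (8Δ to stable)
t=7 Δ0: y=1 v=0 q=0 r=1 u=1 p=0 z=0 x=1 clk=1
  Δ1: clk:1→0
  (1Δ to stable)
t=8 Δ0: y=1 v=0 q=0 r=1 u=1 p=0 z=0 x=1 clk=0
  Δ1: q:0→1, clk:0→1
  Δ2: u:1→0, p:0→1
  Δ3: v:0→1
  Δ4: x:1→0
  Δ5: u:0→1
  (5Δ to stable)
t=9 Δ0: y=1 v=1 q=1 r=1 u=1 p=1 z=0 x=0 clk=1
  Δ1: clk:1→0
  (1Δ to stable)
t=10 Δ0: y=1 v=1 q=1 r=1 u=1 p=1 z=0 x=0 clk=0
  Δ1: clk:0→1
  Δ2: y:1→0
  Δ3: r:1→0, z:0→1, x:0→1
  Δ4: u:1→0, p:1→0, z:1→0
  Δ5: v:1→0, p:0→1
  Δ6: v:0→1, x:1→0
  Δ7: u:0→1, x:0→1
  Δ8: u:1→0
  (8Δ to stable)
t=11 Δ0: y=0 v=1 q=1 r=0 u=0 p=1 z=0 x=1 clk=1
  Δ1: q:1→0, clk:1→0
  Δ2: u:0→1, p:1→0
  Δ3: v:1→0
  Δ4: x:1→0
  Δ5: u:1→0
  (5Δ to stable)
t=12 Δ0: y=0 v=0 q=0 r=0 u=0 p=0 z=0 x=0 clk=0
  Δ1: clk:0→1
  (1Δ to stable)
t=13 Δ0: y=0 v=0 q=0 r=0 u=0 p=0 z=0 x=0 clk=1
  Δ1: q:0→1, clk:1→0
  Δ2: u:0→1, p:0→1
  Δ3: v:0→1
  Δ4: x:0→1
  Δ5: u:1→0
  (5Δ to stable)
t=14 Δ0: y=0 v=1 q=1 r=0 u=0 p=1 z=0 x=1 clk=0
  Δ1: q:1→0, clk:0→1
  Δ2: y:0→1, u:0→1, p:1→0
  Δ3: v:1→0, r:0→1, z:0→1, x:1→0
  Δ4: u:1→0, p:0→1, z:1→0, x:0→1
  Δ5: v:0→1, u:0→1, p:1→0
  Δ6: v:1→0, x:1→0
  Δ7: u:1→0, x:0→1
  Δ8: u:0→1
  (8Δ to stable)
t=15 Δ0: y=1 v=0 q=0 r=1 u=1 p=0 z=0 x=1 clk=1
  Δ1: clk:1→0
  (1Δ to stable)
t=16 Δ0: y=1 v=0 q=0 r=1 u=1 p=0 z=0 x=1 clk=0
  Δ1: q:0→1, clk:0→1
  Δ2: u:1→0, p:0→1
  Δ3: v:0→1
  Δ4: x:1→0
  Δ5: u:0→1
  (5Δ to stable)
t=17 Δ0: y=1 v=1 q=1 r=1 u=1 p=1 z=0 x=0 clk=1
  Δ1: clk:1→0
  (1Δ to stable)
t=18 Δ0: y=1 v=1 q=1 r=1 u=1 p=1 z=0 x=0 clk=0
  Δ1: clk:0→1
  Δ2: y:1→0
  Δ3: r:1→0, z:0→1, x:0→1
  Δ4: u:1→0, p:1→0, z:1→0
  Δ5: v:1→0, p:0→1
  Δ6: v:0→1, x:1→0
  Δ7: u:0→1, x:0→1
  Δ8: u:1→0
  (8Δ to stable)
t=19 Δ0: y=0 v=1 q=1 r=0 u=0 p=1 z=0 x=1 clk=1
  Δ1: q:1→0, clk:1→0
  Δ2: u:0→1, p:1→0
  Δ3: v:1→0
  Δ4: x:1→0
  Δ5: u:1→0
  (5Δ to stable)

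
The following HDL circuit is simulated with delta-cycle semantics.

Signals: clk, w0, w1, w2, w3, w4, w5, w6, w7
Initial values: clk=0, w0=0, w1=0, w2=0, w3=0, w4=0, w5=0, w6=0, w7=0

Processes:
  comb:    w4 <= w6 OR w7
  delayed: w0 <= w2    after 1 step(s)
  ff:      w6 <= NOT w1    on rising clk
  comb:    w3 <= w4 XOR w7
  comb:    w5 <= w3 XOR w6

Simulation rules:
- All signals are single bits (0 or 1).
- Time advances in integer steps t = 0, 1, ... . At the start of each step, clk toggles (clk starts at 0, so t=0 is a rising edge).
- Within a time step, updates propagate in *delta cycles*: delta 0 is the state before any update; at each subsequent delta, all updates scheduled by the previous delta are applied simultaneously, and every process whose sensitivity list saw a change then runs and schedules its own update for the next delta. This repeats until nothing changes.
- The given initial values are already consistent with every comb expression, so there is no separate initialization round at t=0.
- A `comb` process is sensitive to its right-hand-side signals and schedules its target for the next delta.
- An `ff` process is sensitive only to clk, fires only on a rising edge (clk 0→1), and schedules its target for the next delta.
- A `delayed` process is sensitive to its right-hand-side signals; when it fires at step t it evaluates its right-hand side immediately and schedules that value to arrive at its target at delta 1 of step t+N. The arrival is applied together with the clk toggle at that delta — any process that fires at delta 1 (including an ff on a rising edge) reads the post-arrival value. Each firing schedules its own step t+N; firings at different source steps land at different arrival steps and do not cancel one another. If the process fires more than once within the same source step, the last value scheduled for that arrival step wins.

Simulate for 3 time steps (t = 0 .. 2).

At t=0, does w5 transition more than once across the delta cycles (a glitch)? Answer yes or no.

t0.Δ0 w2=0 w0=0 w7=0 w5=0 clk=0 w3=0 w6=0 w1=0 w4=0
t0.Δ1 w2=0 w0=0 w7=0 w5=0 clk=1 w3=0 w6=0 w1=0 w4=0
t0.Δ2 w2=0 w0=0 w7=0 w5=0 clk=1 w3=0 w6=1 w1=0 w4=0
t0.Δ3 w2=0 w0=0 w7=0 w5=1 clk=1 w3=0 w6=1 w1=0 w4=1
t0.Δ4 w2=0 w0=0 w7=0 w5=1 clk=1 w3=1 w6=1 w1=0 w4=1
t0.Δ5 w2=0 w0=0 w7=0 w5=0 clk=1 w3=1 w6=1 w1=0 w4=1
t1.Δ0 w2=0 w0=0 w7=0 w5=0 clk=1 w3=1 w6=1 w1=0 w4=1
t1.Δ1 w2=0 w0=0 w7=0 w5=0 clk=0 w3=1 w6=1 w1=0 w4=1
t2.Δ0 w2=0 w0=0 w7=0 w5=0 clk=0 w3=1 w6=1 w1=0 w4=1
t2.Δ1 w2=0 w0=0 w7=0 w5=0 clk=1 w3=1 w6=1 w1=0 w4=1

yes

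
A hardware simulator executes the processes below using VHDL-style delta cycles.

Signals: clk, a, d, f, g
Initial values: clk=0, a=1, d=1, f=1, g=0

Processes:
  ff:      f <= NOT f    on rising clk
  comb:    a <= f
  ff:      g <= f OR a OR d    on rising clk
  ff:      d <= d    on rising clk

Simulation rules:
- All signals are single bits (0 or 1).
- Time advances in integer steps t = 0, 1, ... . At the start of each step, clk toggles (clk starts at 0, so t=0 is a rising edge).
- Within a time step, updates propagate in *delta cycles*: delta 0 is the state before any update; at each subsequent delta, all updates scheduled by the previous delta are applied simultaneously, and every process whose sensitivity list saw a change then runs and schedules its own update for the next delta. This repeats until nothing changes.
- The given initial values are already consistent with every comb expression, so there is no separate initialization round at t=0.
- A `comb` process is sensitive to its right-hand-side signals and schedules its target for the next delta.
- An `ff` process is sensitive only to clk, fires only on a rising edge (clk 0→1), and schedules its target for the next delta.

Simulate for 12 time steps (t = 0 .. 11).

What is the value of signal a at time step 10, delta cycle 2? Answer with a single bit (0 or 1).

[bits: g,d,a,clk,f]
t=0: Δ0=01101 Δ1=01111 Δ2=11110 Δ3=11010 | 3Δ
t=1: Δ0=11010 Δ1=11000 | 1Δ
t=2: Δ0=11000 Δ1=11010 Δ2=11011 Δ3=11111 | 3Δ
t=3: Δ0=11111 Δ1=11101 | 1Δ
t=4: Δ0=11101 Δ1=11111 Δ2=11110 Δ3=11010 | 3Δ
t=5: Δ0=11010 Δ1=11000 | 1Δ
t=6: Δ0=11000 Δ1=11010 Δ2=11011 Δ3=11111 | 3Δ
t=7: Δ0=11111 Δ1=11101 | 1Δ
t=8: Δ0=11101 Δ1=11111 Δ2=11110 Δ3=11010 | 3Δ
t=9: Δ0=11010 Δ1=11000 | 1Δ
t=10: Δ0=11000 Δ1=11010 Δ2=11011 Δ3=11111 | 3Δ
t=11: Δ0=11111 Δ1=11101 | 1Δ

0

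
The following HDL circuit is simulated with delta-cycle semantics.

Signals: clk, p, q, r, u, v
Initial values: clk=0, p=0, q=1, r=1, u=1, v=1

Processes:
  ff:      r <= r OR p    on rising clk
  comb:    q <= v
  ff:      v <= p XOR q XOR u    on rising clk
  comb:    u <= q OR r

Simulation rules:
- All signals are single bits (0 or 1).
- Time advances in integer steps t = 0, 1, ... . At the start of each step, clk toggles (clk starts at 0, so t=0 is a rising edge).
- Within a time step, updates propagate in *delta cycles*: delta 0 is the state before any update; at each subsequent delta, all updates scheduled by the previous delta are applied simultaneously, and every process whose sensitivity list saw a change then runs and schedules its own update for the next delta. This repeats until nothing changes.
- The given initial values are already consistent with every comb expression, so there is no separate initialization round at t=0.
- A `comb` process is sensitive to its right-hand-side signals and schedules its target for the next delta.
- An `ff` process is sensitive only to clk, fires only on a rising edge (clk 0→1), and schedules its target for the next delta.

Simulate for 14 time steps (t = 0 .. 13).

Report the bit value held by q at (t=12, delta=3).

[bits: r,clk,u,p,v,q]
t=0: Δ0=101011 Δ1=111011 Δ2=111001 Δ3=111000 | 3Δ
t=1: Δ0=111000 Δ1=101000 | 1Δ
t=2: Δ0=101000 Δ1=111000 Δ2=111010 Δ3=111011 | 3Δ
t=3: Δ0=111011 Δ1=101011 | 1Δ
t=4: Δ0=101011 Δ1=111011 Δ2=111001 Δ3=111000 | 3Δ
t=5: Δ0=111000 Δ1=101000 | 1Δ
t=6: Δ0=101000 Δ1=111000 Δ2=111010 Δ3=111011 | 3Δ
t=7: Δ0=111011 Δ1=101011 | 1Δ
t=8: Δ0=101011 Δ1=111011 Δ2=111001 Δ3=111000 | 3Δ
t=9: Δ0=111000 Δ1=101000 | 1Δ
t=10: Δ0=101000 Δ1=111000 Δ2=111010 Δ3=111011 | 3Δ
t=11: Δ0=111011 Δ1=101011 | 1Δ
t=12: Δ0=101011 Δ1=111011 Δ2=111001 Δ3=111000 | 3Δ
t=13: Δ0=111000 Δ1=101000 | 1Δ

0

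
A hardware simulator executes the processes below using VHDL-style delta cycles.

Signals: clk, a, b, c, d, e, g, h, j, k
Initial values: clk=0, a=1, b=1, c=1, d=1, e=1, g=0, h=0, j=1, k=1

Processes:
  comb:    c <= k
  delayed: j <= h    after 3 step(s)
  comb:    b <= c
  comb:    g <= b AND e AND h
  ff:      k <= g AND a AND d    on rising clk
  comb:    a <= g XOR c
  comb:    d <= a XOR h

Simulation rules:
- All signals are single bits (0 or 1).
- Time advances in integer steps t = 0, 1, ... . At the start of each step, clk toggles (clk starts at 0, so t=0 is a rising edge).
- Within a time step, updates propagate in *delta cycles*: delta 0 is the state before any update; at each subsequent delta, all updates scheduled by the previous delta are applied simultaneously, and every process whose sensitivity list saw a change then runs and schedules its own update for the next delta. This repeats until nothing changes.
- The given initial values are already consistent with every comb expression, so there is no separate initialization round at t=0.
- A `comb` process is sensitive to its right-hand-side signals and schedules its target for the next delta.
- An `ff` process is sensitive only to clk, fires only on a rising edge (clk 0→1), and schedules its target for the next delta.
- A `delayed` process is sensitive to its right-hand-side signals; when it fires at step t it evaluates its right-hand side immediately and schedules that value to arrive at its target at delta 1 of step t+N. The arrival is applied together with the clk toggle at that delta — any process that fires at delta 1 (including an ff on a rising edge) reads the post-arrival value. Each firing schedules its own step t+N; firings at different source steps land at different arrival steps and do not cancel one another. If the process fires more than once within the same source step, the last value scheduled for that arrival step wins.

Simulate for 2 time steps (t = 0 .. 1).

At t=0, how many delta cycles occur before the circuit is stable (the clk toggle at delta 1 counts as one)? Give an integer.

[bits: k,j,a,e,d,g,c,clk,b,h]
t=0: Δ0=1111101010 Δ1=1111101110 Δ2=0111101110 Δ3=0111100110 Δ4=0101100100 Δ5=0101000100 | 5Δ
t=1: Δ0=0101000100 Δ1=0101000000 | 1Δ

5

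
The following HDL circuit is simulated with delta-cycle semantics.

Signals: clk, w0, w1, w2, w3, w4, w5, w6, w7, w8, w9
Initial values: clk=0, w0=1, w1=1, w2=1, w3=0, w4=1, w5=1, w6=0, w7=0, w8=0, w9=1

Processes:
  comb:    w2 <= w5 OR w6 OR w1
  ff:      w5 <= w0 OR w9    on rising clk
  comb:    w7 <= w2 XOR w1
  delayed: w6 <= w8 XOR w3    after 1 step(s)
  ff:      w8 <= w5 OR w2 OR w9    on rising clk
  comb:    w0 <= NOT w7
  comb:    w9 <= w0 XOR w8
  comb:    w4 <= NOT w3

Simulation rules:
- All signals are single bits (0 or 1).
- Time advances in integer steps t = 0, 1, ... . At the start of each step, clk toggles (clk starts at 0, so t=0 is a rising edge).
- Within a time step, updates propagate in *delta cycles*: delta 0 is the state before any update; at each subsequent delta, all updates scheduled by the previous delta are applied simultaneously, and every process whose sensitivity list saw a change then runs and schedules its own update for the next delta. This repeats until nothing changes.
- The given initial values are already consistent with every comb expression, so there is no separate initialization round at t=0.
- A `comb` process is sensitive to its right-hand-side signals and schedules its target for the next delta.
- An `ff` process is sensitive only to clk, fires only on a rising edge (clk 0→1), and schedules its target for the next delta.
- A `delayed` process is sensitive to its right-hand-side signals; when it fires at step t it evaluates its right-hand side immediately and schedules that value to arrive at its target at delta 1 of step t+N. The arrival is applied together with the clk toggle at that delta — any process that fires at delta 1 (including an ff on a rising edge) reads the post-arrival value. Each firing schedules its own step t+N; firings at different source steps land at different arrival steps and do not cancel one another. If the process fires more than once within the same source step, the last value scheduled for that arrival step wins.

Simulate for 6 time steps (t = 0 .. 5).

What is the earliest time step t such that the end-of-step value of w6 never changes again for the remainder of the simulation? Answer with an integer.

1

t0.Δ0 w6=0 w0=1 w1=1 w7=0 w9=1 w2=1 w4=1 w3=0 w8=0 w5=1 clk=0
t0.Δ1 w6=0 w0=1 w1=1 w7=0 w9=1 w2=1 w4=1 w3=0 w8=0 w5=1 clk=1
t0.Δ2 w6=0 w0=1 w1=1 w7=0 w9=1 w2=1 w4=1 w3=0 w8=1 w5=1 clk=1
t0.Δ3 w6=0 w0=1 w1=1 w7=0 w9=0 w2=1 w4=1 w3=0 w8=1 w5=1 clk=1
t1.Δ0 w6=0 w0=1 w1=1 w7=0 w9=0 w2=1 w4=1 w3=0 w8=1 w5=1 clk=1
t1.Δ1 w6=1 w0=1 w1=1 w7=0 w9=0 w2=1 w4=1 w3=0 w8=1 w5=1 clk=0
t2.Δ0 w6=1 w0=1 w1=1 w7=0 w9=0 w2=1 w4=1 w3=0 w8=1 w5=1 clk=0
t2.Δ1 w6=1 w0=1 w1=1 w7=0 w9=0 w2=1 w4=1 w3=0 w8=1 w5=1 clk=1
t3.Δ0 w6=1 w0=1 w1=1 w7=0 w9=0 w2=1 w4=1 w3=0 w8=1 w5=1 clk=1
t3.Δ1 w6=1 w0=1 w1=1 w7=0 w9=0 w2=1 w4=1 w3=0 w8=1 w5=1 clk=0
t4.Δ0 w6=1 w0=1 w1=1 w7=0 w9=0 w2=1 w4=1 w3=0 w8=1 w5=1 clk=0
t4.Δ1 w6=1 w0=1 w1=1 w7=0 w9=0 w2=1 w4=1 w3=0 w8=1 w5=1 clk=1
t5.Δ0 w6=1 w0=1 w1=1 w7=0 w9=0 w2=1 w4=1 w3=0 w8=1 w5=1 clk=1
t5.Δ1 w6=1 w0=1 w1=1 w7=0 w9=0 w2=1 w4=1 w3=0 w8=1 w5=1 clk=0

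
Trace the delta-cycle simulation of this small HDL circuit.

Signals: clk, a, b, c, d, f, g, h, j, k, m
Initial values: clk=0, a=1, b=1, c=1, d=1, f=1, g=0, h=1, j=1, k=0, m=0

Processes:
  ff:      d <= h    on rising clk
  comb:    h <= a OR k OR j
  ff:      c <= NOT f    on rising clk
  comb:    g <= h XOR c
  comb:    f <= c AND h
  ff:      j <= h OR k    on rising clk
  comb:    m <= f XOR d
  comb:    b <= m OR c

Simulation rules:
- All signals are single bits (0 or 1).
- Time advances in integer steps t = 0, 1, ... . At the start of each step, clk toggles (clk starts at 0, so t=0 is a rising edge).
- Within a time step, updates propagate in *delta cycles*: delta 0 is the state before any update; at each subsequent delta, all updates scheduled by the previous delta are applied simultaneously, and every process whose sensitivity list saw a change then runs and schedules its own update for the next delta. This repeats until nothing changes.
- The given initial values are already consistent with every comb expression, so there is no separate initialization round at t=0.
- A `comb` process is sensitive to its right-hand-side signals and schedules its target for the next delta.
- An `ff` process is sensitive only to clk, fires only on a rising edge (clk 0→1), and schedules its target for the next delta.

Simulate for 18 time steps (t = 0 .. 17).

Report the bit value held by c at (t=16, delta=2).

t=0 Δ0: d=1 k=0 j=1 h=1 a=1 b=1 m=0 g=0 f=1 clk=0 c=1
  Δ1: clk:0→1
  Δ2: c:1→0
  Δ3: b:1→0, g:0→1, f:1→0
  Δ4: m:0→1
  Δ5: b:0→1
  (5Δ to stable)
t=1 Δ0: d=1 k=0 j=1 h=1 a=1 b=1 m=1 g=1 f=0 clk=1 c=0
  Δ1: clk:1→0
  (1Δ to stable)
t=2 Δ0: d=1 k=0 j=1 h=1 a=1 b=1 m=1 g=1 f=0 clk=0 c=0
  Δ1: clk:0→1
  Δ2: c:0→1
  Δ3: g:1→0, f:0→1
  Δ4: m:1→0
  (4Δ to stable)
t=3 Δ0: d=1 k=0 j=1 h=1 a=1 b=1 m=0 g=0 f=1 clk=1 c=1
  Δ1: clk:1→0
  (1Δ to stable)
t=4 Δ0: d=1 k=0 j=1 h=1 a=1 b=1 m=0 g=0 f=1 clk=0 c=1
  Δ1: clk:0→1
  Δ2: c:1→0
  Δ3: b:1→0, g:0→1, f:1→0
  Δ4: m:0→1
  Δ5: b:0→1
  (5Δ to stable)
t=5 Δ0: d=1 k=0 j=1 h=1 a=1 b=1 m=1 g=1 f=0 clk=1 c=0
  Δ1: clk:1→0
  (1Δ to stable)
t=6 Δ0: d=1 k=0 j=1 h=1 a=1 b=1 m=1 g=1 f=0 clk=0 c=0
  Δ1: clk:0→1
  Δ2: c:0→1
  Δ3: g:1→0, f:0→1
  Δ4: m:1→0
  (4Δ to stable)
t=7 Δ0: d=1 k=0 j=1 h=1 a=1 b=1 m=0 g=0 f=1 clk=1 c=1
  Δ1: clk:1→0
  (1Δ to stable)
t=8 Δ0: d=1 k=0 j=1 h=1 a=1 b=1 m=0 g=0 f=1 clk=0 c=1
  Δ1: clk:0→1
  Δ2: c:1→0
  Δ3: b:1→0, g:0→1, f:1→0
  Δ4: m:0→1
  Δ5: b:0→1
  (5Δ to stable)
t=9 Δ0: d=1 k=0 j=1 h=1 a=1 b=1 m=1 g=1 f=0 clk=1 c=0
  Δ1: clk:1→0
  (1Δ to stable)
t=10 Δ0: d=1 k=0 j=1 h=1 a=1 b=1 m=1 g=1 f=0 clk=0 c=0
  Δ1: clk:0→1
  Δ2: c:0→1
  Δ3: g:1→0, f:0→1
  Δ4: m:1→0
  (4Δ to stable)
t=11 Δ0: d=1 k=0 j=1 h=1 a=1 b=1 m=0 g=0 f=1 clk=1 c=1
  Δ1: clk:1→0
  (1Δ to stable)
t=12 Δ0: d=1 k=0 j=1 h=1 a=1 b=1 m=0 g=0 f=1 clk=0 c=1
  Δ1: clk:0→1
  Δ2: c:1→0
  Δ3: b:1→0, g:0→1, f:1→0
  Δ4: m:0→1
  Δ5: b:0→1
  (5Δ to stable)
t=13 Δ0: d=1 k=0 j=1 h=1 a=1 b=1 m=1 g=1 f=0 clk=1 c=0
  Δ1: clk:1→0
  (1Δ to stable)
t=14 Δ0: d=1 k=0 j=1 h=1 a=1 b=1 m=1 g=1 f=0 clk=0 c=0
  Δ1: clk:0→1
  Δ2: c:0→1
  Δ3: g:1→0, f:0→1
  Δ4: m:1→0
  (4Δ to stable)
t=15 Δ0: d=1 k=0 j=1 h=1 a=1 b=1 m=0 g=0 f=1 clk=1 c=1
  Δ1: clk:1→0
  (1Δ to stable)
t=16 Δ0: d=1 k=0 j=1 h=1 a=1 b=1 m=0 g=0 f=1 clk=0 c=1
  Δ1: clk:0→1
  Δ2: c:1→0
  Δ3: b:1→0, g:0→1, f:1→0
  Δ4: m:0→1
  Δ5: b:0→1
  (5Δ to stable)
t=17 Δ0: d=1 k=0 j=1 h=1 a=1 b=1 m=1 g=1 f=0 clk=1 c=0
  Δ1: clk:1→0
  (1Δ to stable)

0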